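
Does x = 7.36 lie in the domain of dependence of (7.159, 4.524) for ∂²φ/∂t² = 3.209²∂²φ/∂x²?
Yes. The domain of dependence is [-7.358516, 21.676516], and 7.36 ∈ [-7.358516, 21.676516].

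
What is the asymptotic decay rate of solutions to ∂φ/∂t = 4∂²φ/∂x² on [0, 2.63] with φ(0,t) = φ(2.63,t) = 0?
Eigenvalues: λₙ = 4n²π²/2.63².
First three modes:
  n=1: λ₁ = 4π²/2.63² ≈ 5.708
  n=2: λ₂ = 16π²/2.63² ≈ 22.83 (4× faster decay)
  n=3: λ₃ = 36π²/2.63² ≈ 51.368 (9× faster decay)
As t → ∞, higher modes decay exponentially faster. The n=1 mode dominates: φ ~ c₁ sin(πx/2.63) e^{-λ₁t}.
Decay rate: λ₁ = 4π²/2.63² ≈ 5.708.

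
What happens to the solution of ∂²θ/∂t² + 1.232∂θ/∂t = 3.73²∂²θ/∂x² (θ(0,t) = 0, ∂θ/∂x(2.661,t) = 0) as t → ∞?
θ → 0. Damping (γ=1.232) dissipates energy; oscillations decay exponentially.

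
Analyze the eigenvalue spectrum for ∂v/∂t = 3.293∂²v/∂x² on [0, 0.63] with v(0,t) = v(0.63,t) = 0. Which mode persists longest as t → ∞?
Eigenvalues: λₙ = 3.293n²π²/0.63².
First three modes:
  n=1: λ₁ = 3.293π²/0.63² ≈ 81.886
  n=2: λ₂ = 13.172π²/0.63² ≈ 327.545 (4× faster decay)
  n=3: λ₃ = 29.637π²/0.63² ≈ 736.975 (9× faster decay)
As t → ∞, higher modes decay exponentially faster. The n=1 mode dominates: v ~ c₁ sin(πx/0.63) e^{-λ₁t}.
Decay rate: λ₁ = 3.293π²/0.63² ≈ 81.886.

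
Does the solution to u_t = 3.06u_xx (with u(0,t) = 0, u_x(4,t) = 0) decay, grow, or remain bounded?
u → 0. Heat escapes through the Dirichlet boundary.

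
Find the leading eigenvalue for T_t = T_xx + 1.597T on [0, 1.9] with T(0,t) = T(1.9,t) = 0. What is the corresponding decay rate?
Eigenvalues: λₙ = n²π²/1.9² - 1.597.
First three modes:
  n=1: λ₁ = π²/1.9² - 1.597 ≈ 1.137
  n=2: λ₂ = 4π²/1.9² - 1.597 ≈ 9.339
  n=3: λ₃ = 9π²/1.9² - 1.597 ≈ 23.009
Since π²/1.9² ≈ 2.734 > 1.597, all λₙ > 0.
The n=1 mode decays slowest → dominates as t → ∞.
Asymptotic: T ~ c₁ sin(πx/1.9) e^{-λ₁t} with decay rate λ₁ ≈ 1.137.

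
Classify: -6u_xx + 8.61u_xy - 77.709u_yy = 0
Elliptic (discriminant = -1790.8839).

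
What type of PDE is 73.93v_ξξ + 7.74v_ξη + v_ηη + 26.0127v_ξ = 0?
With A = 73.93, B = 7.74, C = 1, the discriminant is -235.8124. This is an elliptic PDE.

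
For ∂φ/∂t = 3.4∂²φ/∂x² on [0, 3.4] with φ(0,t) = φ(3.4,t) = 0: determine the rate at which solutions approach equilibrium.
Eigenvalues: λₙ = 3.4n²π²/3.4².
First three modes:
  n=1: λ₁ = 3.4π²/3.4² ≈ 2.903
  n=2: λ₂ = 13.6π²/3.4² ≈ 11.611 (4× faster decay)
  n=3: λ₃ = 30.6π²/3.4² ≈ 26.125 (9× faster decay)
As t → ∞, higher modes decay exponentially faster. The n=1 mode dominates: φ ~ c₁ sin(πx/3.4) e^{-λ₁t}.
Decay rate: λ₁ = 3.4π²/3.4² ≈ 2.903.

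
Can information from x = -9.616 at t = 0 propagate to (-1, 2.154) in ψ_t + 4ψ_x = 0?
Yes. The characteristic through (-1, 2.154) passes through x = -9.616.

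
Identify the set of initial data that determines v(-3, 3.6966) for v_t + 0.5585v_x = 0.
A single point: x = -5.0645511. The characteristic through (-3, 3.6966) is x - 0.5585t = const, so x = -3 - 0.5585·3.6966 = -5.0645511.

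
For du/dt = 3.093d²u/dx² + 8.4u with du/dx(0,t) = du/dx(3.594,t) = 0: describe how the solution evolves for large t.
u grows unboundedly. With Neumann BCs the constant mode has diffusion eigenvalue 0, so any r > 0 makes it grow like e^(8.4t); solution grows exponentially.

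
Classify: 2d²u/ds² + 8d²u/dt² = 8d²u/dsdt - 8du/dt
Rewriting in standard form: 2d²u/ds² - 8d²u/dsdt + 8d²u/dt² + 8du/dt = 0. Parabolic (discriminant = 0).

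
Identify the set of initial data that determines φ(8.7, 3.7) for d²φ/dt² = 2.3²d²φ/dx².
Domain of dependence: [0.19, 17.21]. Signals travel at speed 2.3, so data within |x - 8.7| ≤ 2.3·3.7 = 8.51 can reach the point.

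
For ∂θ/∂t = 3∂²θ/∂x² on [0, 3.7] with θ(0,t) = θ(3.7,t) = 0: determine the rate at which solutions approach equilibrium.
Eigenvalues: λₙ = 3n²π²/3.7².
First three modes:
  n=1: λ₁ = 3π²/3.7² ≈ 2.163
  n=2: λ₂ = 12π²/3.7² ≈ 8.651 (4× faster decay)
  n=3: λ₃ = 27π²/3.7² ≈ 19.465 (9× faster decay)
As t → ∞, higher modes decay exponentially faster. The n=1 mode dominates: θ ~ c₁ sin(πx/3.7) e^{-λ₁t}.
Decay rate: λ₁ = 3π²/3.7² ≈ 2.163.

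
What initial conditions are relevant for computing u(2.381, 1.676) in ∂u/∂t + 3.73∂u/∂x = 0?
A single point: x = -3.87048. The characteristic through (2.381, 1.676) is x - 3.73t = const, so x = 2.381 - 3.73·1.676 = -3.87048.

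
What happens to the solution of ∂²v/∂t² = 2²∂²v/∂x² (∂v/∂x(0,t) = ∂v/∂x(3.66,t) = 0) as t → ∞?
v oscillates about a mean that drifts linearly in t (generically unbounded; no decay). There is no damping, so the nonconstant modes persist as standing waves (energy conserved, no decay). But with Neumann conditions at both ends the constant mode has eigenvalue 0: the spatial mean M(t) of v satisfies M'' = 0, so M(t) = M(0) + M'(0)·t. Unless the initial velocity has zero mean (∫v_t(x,0)dx = 0), the solution grows linearly in t (unbounded, though not exponentially); if it does have zero mean, the solution stays bounded and simply oscillates.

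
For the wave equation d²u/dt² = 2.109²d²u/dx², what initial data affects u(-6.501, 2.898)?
Domain of dependence: [-12.612882, -0.389118]. Signals travel at speed 2.109, so data within |x - -6.501| ≤ 2.109·2.898 = 6.111882 can reach the point.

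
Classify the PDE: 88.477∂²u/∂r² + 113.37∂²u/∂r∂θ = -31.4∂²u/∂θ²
Rewriting in standard form: 88.477∂²u/∂r² + 113.37∂²u/∂r∂θ + 31.4∂²u/∂θ² = 0. A = 88.477, B = 113.37, C = 31.4. Discriminant B² - 4AC = 1740.0457. Since 1740.0457 > 0, hyperbolic.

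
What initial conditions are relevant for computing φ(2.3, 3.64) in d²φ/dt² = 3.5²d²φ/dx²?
Domain of dependence: [-10.44, 15.04]. Signals travel at speed 3.5, so data within |x - 2.3| ≤ 3.5·3.64 = 12.74 can reach the point.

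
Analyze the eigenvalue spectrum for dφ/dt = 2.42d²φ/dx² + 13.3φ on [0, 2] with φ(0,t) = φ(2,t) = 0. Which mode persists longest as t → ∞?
Eigenvalues: λₙ = 2.42n²π²/2² - 13.3.
First three modes:
  n=1: λ₁ = 2.42π²/2² - 13.3 ≈ -7.329
  n=2: λ₂ = 9.68π²/2² - 13.3 ≈ 10.584
  n=3: λ₃ = 21.78π²/2² - 13.3 ≈ 40.44
Since 2.42π²/2² ≈ 5.971 < 13.3, λ₁ < 0.
The n=1 mode grows fastest (−λₙ is largest for n=1) → dominates.
Asymptotic: φ ~ c₁ sin(πx/2) e^{7.329t} (exponential growth at rate −λ₁ ≈ 7.329).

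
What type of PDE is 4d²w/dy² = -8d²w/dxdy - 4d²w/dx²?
Rewriting in standard form: 4d²w/dx² + 8d²w/dxdy + 4d²w/dy² = 0. With A = 4, B = 8, C = 4, the discriminant is 0. This is a parabolic PDE.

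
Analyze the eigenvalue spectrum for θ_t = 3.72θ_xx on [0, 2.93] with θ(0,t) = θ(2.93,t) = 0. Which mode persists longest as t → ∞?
Eigenvalues: λₙ = 3.72n²π²/2.93².
First three modes:
  n=1: λ₁ = 3.72π²/2.93² ≈ 4.277
  n=2: λ₂ = 14.88π²/2.93² ≈ 17.107 (4× faster decay)
  n=3: λ₃ = 33.48π²/2.93² ≈ 38.49 (9× faster decay)
As t → ∞, higher modes decay exponentially faster. The n=1 mode dominates: θ ~ c₁ sin(πx/2.93) e^{-λ₁t}.
Decay rate: λ₁ = 3.72π²/2.93² ≈ 4.277.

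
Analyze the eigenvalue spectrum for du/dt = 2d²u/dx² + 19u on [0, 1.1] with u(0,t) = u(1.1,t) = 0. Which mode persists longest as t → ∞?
Eigenvalues: λₙ = 2n²π²/1.1² - 19.
First three modes:
  n=1: λ₁ = 2π²/1.1² - 19 ≈ -2.687
  n=2: λ₂ = 8π²/1.1² - 19 ≈ 46.254
  n=3: λ₃ = 18π²/1.1² - 19 ≈ 127.821
Since 2π²/1.1² ≈ 16.313 < 19, λ₁ < 0.
The n=1 mode grows fastest (−λₙ is largest for n=1) → dominates.
Asymptotic: u ~ c₁ sin(πx/1.1) e^{2.687t} (exponential growth at rate −λ₁ ≈ 2.687).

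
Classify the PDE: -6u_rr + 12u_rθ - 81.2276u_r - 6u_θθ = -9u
Rewriting in standard form: -6u_rr + 12u_rθ - 6u_θθ - 81.2276u_r + 9u = 0. A = -6, B = 12, C = -6. Discriminant B² - 4AC = 0. Since 0 = 0, parabolic.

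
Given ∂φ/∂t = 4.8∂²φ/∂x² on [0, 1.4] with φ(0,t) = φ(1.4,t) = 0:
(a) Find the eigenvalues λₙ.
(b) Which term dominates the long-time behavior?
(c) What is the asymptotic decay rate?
Eigenvalues: λₙ = 4.8n²π²/1.4².
First three modes:
  n=1: λ₁ = 4.8π²/1.4² ≈ 24.17
  n=2: λ₂ = 19.2π²/1.4² ≈ 96.682 (4× faster decay)
  n=3: λ₃ = 43.2π²/1.4² ≈ 217.534 (9× faster decay)
As t → ∞, higher modes decay exponentially faster. The n=1 mode dominates: φ ~ c₁ sin(πx/1.4) e^{-λ₁t}.
Decay rate: λ₁ = 4.8π²/1.4² ≈ 24.17.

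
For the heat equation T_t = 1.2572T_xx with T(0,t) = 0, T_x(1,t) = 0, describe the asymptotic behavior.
T → 0. Heat escapes through the Dirichlet boundary.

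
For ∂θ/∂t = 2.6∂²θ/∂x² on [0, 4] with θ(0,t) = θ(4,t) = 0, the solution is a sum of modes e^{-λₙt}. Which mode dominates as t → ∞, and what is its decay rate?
Eigenvalues: λₙ = 2.6n²π²/4².
First three modes:
  n=1: λ₁ = 2.6π²/4² ≈ 1.604
  n=2: λ₂ = 10.4π²/4² ≈ 6.415 (4× faster decay)
  n=3: λ₃ = 23.4π²/4² ≈ 14.434 (9× faster decay)
As t → ∞, higher modes decay exponentially faster. The n=1 mode dominates: θ ~ c₁ sin(πx/4) e^{-λ₁t}.
Decay rate: λ₁ = 2.6π²/4² ≈ 1.604.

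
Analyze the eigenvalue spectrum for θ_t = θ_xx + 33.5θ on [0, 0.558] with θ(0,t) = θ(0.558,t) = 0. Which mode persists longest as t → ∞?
Eigenvalues: λₙ = n²π²/0.558² - 33.5.
First three modes:
  n=1: λ₁ = π²/0.558² - 33.5 ≈ -1.802
  n=2: λ₂ = 4π²/0.558² - 33.5 ≈ 93.292
  n=3: λ₃ = 9π²/0.558² - 33.5 ≈ 251.782
Since π²/0.558² ≈ 31.698 < 33.5, λ₁ < 0.
The n=1 mode grows fastest (−λₙ is largest for n=1) → dominates.
Asymptotic: θ ~ c₁ sin(πx/0.558) e^{1.802t} (exponential growth at rate −λ₁ ≈ 1.802).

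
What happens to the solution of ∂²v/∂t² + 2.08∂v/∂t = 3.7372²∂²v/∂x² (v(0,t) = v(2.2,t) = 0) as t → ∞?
v → 0. Damping (γ=2.08) dissipates energy; oscillations decay exponentially.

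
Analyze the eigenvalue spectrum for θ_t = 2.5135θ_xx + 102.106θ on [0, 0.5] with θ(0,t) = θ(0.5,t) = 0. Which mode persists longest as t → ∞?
Eigenvalues: λₙ = 2.5135n²π²/0.5² - 102.106.
First three modes:
  n=1: λ₁ = 2.5135π²/0.5² - 102.106 ≈ -2.877
  n=2: λ₂ = 10.054π²/0.5² - 102.106 ≈ 294.81
  n=3: λ₃ = 22.6215π²/0.5² - 102.106 ≈ 790.955
Since 2.5135π²/0.5² ≈ 99.229 < 102.106, λ₁ < 0.
The n=1 mode grows fastest (−λₙ is largest for n=1) → dominates.
Asymptotic: θ ~ c₁ sin(πx/0.5) e^{2.877t} (exponential growth at rate −λ₁ ≈ 2.877).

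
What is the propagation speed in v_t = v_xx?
Infinite. The heat equation is parabolic, not hyperbolic, so disturbances propagate instantly.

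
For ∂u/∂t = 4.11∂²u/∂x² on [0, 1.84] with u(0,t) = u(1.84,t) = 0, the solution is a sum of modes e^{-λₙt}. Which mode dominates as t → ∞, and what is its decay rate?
Eigenvalues: λₙ = 4.11n²π²/1.84².
First three modes:
  n=1: λ₁ = 4.11π²/1.84² ≈ 11.981
  n=2: λ₂ = 16.44π²/1.84² ≈ 47.925 (4× faster decay)
  n=3: λ₃ = 36.99π²/1.84² ≈ 107.832 (9× faster decay)
As t → ∞, higher modes decay exponentially faster. The n=1 mode dominates: u ~ c₁ sin(πx/1.84) e^{-λ₁t}.
Decay rate: λ₁ = 4.11π²/1.84² ≈ 11.981.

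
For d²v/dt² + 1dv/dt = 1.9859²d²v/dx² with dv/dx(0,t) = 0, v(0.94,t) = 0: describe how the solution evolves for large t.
v → 0. Damping (γ=1) dissipates energy; oscillations decay exponentially.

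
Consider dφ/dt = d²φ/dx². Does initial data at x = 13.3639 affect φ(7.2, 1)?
Yes, for any finite x. The heat equation has infinite propagation speed, so all initial data affects all points at any t > 0.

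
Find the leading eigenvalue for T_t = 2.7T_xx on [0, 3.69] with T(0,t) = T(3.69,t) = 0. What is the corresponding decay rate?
Eigenvalues: λₙ = 2.7n²π²/3.69².
First three modes:
  n=1: λ₁ = 2.7π²/3.69² ≈ 1.957
  n=2: λ₂ = 10.8π²/3.69² ≈ 7.828 (4× faster decay)
  n=3: λ₃ = 24.3π²/3.69² ≈ 17.614 (9× faster decay)
As t → ∞, higher modes decay exponentially faster. The n=1 mode dominates: T ~ c₁ sin(πx/3.69) e^{-λ₁t}.
Decay rate: λ₁ = 2.7π²/3.69² ≈ 1.957.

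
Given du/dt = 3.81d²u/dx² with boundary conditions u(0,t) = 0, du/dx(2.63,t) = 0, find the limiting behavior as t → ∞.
u → 0. Heat escapes through the Dirichlet boundary.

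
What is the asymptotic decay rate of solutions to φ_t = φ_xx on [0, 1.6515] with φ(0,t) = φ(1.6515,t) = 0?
Eigenvalues: λₙ = n²π²/1.6515².
First three modes:
  n=1: λ₁ = π²/1.6515² ≈ 3.619
  n=2: λ₂ = 4π²/1.6515² ≈ 14.474 (4× faster decay)
  n=3: λ₃ = 9π²/1.6515² ≈ 32.568 (9× faster decay)
As t → ∞, higher modes decay exponentially faster. The n=1 mode dominates: φ ~ c₁ sin(πx/1.6515) e^{-λ₁t}.
Decay rate: λ₁ = π²/1.6515² ≈ 3.619.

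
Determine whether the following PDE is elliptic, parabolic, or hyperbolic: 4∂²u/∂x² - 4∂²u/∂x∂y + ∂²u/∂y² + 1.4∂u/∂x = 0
Coefficients: A = 4, B = -4, C = 1. B² - 4AC = 0, which is zero, so the equation is parabolic.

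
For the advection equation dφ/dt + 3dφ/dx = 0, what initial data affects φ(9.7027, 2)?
A single point: x = 3.7027. The characteristic through (9.7027, 2) is x - 3t = const, so x = 9.7027 - 3·2 = 3.7027.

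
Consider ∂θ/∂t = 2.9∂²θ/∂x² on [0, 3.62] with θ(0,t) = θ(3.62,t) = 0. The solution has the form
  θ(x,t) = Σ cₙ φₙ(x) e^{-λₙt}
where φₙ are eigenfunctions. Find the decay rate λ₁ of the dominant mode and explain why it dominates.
Eigenvalues: λₙ = 2.9n²π²/3.62².
First three modes:
  n=1: λ₁ = 2.9π²/3.62² ≈ 2.184
  n=2: λ₂ = 11.6π²/3.62² ≈ 8.737 (4× faster decay)
  n=3: λ₃ = 26.1π²/3.62² ≈ 19.657 (9× faster decay)
As t → ∞, higher modes decay exponentially faster. The n=1 mode dominates: θ ~ c₁ sin(πx/3.62) e^{-λ₁t}.
Decay rate: λ₁ = 2.9π²/3.62² ≈ 2.184.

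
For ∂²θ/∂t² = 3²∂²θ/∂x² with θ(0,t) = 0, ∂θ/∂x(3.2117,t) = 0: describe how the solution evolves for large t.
θ oscillates (no decay). Energy is conserved; the solution oscillates indefinitely as standing waves.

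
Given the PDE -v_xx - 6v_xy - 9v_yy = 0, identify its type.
The second-order coefficients are A = -1, B = -6, C = -9. Since B² - 4AC = 0 = 0, this is a parabolic PDE.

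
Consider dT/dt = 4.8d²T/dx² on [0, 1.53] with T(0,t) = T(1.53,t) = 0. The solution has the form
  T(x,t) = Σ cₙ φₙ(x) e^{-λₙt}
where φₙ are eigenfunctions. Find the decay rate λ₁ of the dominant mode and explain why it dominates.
Eigenvalues: λₙ = 4.8n²π²/1.53².
First three modes:
  n=1: λ₁ = 4.8π²/1.53² ≈ 20.238
  n=2: λ₂ = 19.2π²/1.53² ≈ 80.95 (4× faster decay)
  n=3: λ₃ = 43.2π²/1.53² ≈ 182.138 (9× faster decay)
As t → ∞, higher modes decay exponentially faster. The n=1 mode dominates: T ~ c₁ sin(πx/1.53) e^{-λ₁t}.
Decay rate: λ₁ = 4.8π²/1.53² ≈ 20.238.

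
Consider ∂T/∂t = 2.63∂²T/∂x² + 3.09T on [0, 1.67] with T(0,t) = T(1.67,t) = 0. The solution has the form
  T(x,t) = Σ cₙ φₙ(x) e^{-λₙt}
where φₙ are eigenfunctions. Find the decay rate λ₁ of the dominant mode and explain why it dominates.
Eigenvalues: λₙ = 2.63n²π²/1.67² - 3.09.
First three modes:
  n=1: λ₁ = 2.63π²/1.67² - 3.09 ≈ 6.217
  n=2: λ₂ = 10.52π²/1.67² - 3.09 ≈ 34.139
  n=3: λ₃ = 23.67π²/1.67² - 3.09 ≈ 80.675
Since 2.63π²/1.67² ≈ 9.307 > 3.09, all λₙ > 0.
The n=1 mode decays slowest → dominates as t → ∞.
Asymptotic: T ~ c₁ sin(πx/1.67) e^{-λ₁t} with decay rate λ₁ ≈ 6.217.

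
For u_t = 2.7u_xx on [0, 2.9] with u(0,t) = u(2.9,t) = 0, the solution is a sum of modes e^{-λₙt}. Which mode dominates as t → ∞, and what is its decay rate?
Eigenvalues: λₙ = 2.7n²π²/2.9².
First three modes:
  n=1: λ₁ = 2.7π²/2.9² ≈ 3.169
  n=2: λ₂ = 10.8π²/2.9² ≈ 12.674 (4× faster decay)
  n=3: λ₃ = 24.3π²/2.9² ≈ 28.517 (9× faster decay)
As t → ∞, higher modes decay exponentially faster. The n=1 mode dominates: u ~ c₁ sin(πx/2.9) e^{-λ₁t}.
Decay rate: λ₁ = 2.7π²/2.9² ≈ 3.169.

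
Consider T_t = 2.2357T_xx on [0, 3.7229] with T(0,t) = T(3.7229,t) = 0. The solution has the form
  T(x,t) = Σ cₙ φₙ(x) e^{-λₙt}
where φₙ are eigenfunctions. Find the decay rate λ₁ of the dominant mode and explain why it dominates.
Eigenvalues: λₙ = 2.2357n²π²/3.7229².
First three modes:
  n=1: λ₁ = 2.2357π²/3.7229² ≈ 1.592
  n=2: λ₂ = 8.9428π²/3.7229² ≈ 6.368 (4× faster decay)
  n=3: λ₃ = 20.1213π²/3.7229² ≈ 14.328 (9× faster decay)
As t → ∞, higher modes decay exponentially faster. The n=1 mode dominates: T ~ c₁ sin(πx/3.7229) e^{-λ₁t}.
Decay rate: λ₁ = 2.2357π²/3.7229² ≈ 1.592.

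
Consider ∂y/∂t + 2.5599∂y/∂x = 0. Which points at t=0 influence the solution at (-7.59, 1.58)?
A single point: x = -11.634642. The characteristic through (-7.59, 1.58) is x - 2.5599t = const, so x = -7.59 - 2.5599·1.58 = -11.634642.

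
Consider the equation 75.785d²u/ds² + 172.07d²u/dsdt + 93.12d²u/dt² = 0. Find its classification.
Hyperbolic. (A = 75.785, B = 172.07, C = 93.12 gives B² - 4AC = 1379.6881.)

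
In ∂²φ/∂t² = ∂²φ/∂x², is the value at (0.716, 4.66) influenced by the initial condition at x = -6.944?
No. The domain of dependence is [-3.944, 5.376], and -6.944 is outside this interval.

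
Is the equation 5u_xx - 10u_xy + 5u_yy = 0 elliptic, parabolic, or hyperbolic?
Computing B² - 4AC with A = 5, B = -10, C = 5: discriminant = 0 (zero). Answer: parabolic.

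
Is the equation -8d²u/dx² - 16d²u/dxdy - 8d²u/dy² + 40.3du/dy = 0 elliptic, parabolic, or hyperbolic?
Computing B² - 4AC with A = -8, B = -16, C = -8: discriminant = 0 (zero). Answer: parabolic.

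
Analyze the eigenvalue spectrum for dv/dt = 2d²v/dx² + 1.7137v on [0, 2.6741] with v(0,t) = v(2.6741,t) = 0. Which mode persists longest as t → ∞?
Eigenvalues: λₙ = 2n²π²/2.6741² - 1.7137.
First three modes:
  n=1: λ₁ = 2π²/2.6741² - 1.7137 ≈ 1.047
  n=2: λ₂ = 8π²/2.6741² - 1.7137 ≈ 9.328
  n=3: λ₃ = 18π²/2.6741² - 1.7137 ≈ 23.13
Since 2π²/2.6741² ≈ 2.76 > 1.7137, all λₙ > 0.
The n=1 mode decays slowest → dominates as t → ∞.
Asymptotic: v ~ c₁ sin(πx/2.6741) e^{-λ₁t} with decay rate λ₁ ≈ 1.047.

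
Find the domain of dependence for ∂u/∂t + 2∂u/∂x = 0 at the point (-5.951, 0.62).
A single point: x = -7.191. The characteristic through (-5.951, 0.62) is x - 2t = const, so x = -5.951 - 2·0.62 = -7.191.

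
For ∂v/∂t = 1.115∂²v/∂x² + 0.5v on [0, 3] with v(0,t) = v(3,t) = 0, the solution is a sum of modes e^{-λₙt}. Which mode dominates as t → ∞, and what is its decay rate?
Eigenvalues: λₙ = 1.115n²π²/3² - 0.5.
First three modes:
  n=1: λ₁ = 1.115π²/3² - 0.5 ≈ 0.723
  n=2: λ₂ = 4.46π²/3² - 0.5 ≈ 4.391
  n=3: λ₃ = 10.035π²/3² - 0.5 ≈ 10.505
Since 1.115π²/3² ≈ 1.223 > 0.5, all λₙ > 0.
The n=1 mode decays slowest → dominates as t → ∞.
Asymptotic: v ~ c₁ sin(πx/3) e^{-λ₁t} with decay rate λ₁ ≈ 0.723.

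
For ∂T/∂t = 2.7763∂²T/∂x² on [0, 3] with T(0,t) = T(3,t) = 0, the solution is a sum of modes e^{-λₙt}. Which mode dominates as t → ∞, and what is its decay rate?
Eigenvalues: λₙ = 2.7763n²π²/3².
First three modes:
  n=1: λ₁ = 2.7763π²/3² ≈ 3.045
  n=2: λ₂ = 11.1052π²/3² ≈ 12.178 (4× faster decay)
  n=3: λ₃ = 24.9867π²/3² ≈ 27.401 (9× faster decay)
As t → ∞, higher modes decay exponentially faster. The n=1 mode dominates: T ~ c₁ sin(πx/3) e^{-λ₁t}.
Decay rate: λ₁ = 2.7763π²/3² ≈ 3.045.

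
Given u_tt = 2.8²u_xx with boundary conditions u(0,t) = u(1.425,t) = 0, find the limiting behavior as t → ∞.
u oscillates (no decay). Energy is conserved; the solution oscillates indefinitely as standing waves.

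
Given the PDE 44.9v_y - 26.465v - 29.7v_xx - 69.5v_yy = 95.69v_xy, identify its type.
Rewriting in standard form: -29.7v_xx - 95.69v_xy - 69.5v_yy + 44.9v_y - 26.465v = 0. The second-order coefficients are A = -29.7, B = -95.69, C = -69.5. Since B² - 4AC = 899.9761 > 0, this is a hyperbolic PDE.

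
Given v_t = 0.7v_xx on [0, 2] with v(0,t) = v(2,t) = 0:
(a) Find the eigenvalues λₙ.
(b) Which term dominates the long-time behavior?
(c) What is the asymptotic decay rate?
Eigenvalues: λₙ = 0.7n²π²/2².
First three modes:
  n=1: λ₁ = 0.7π²/2² ≈ 1.727
  n=2: λ₂ = 2.8π²/2² ≈ 6.909 (4× faster decay)
  n=3: λ₃ = 6.3π²/2² ≈ 15.545 (9× faster decay)
As t → ∞, higher modes decay exponentially faster. The n=1 mode dominates: v ~ c₁ sin(πx/2) e^{-λ₁t}.
Decay rate: λ₁ = 0.7π²/2² ≈ 1.727.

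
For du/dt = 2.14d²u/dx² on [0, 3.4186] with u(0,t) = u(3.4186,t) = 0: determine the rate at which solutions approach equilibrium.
Eigenvalues: λₙ = 2.14n²π²/3.4186².
First three modes:
  n=1: λ₁ = 2.14π²/3.4186² ≈ 1.807
  n=2: λ₂ = 8.56π²/3.4186² ≈ 7.229 (4× faster decay)
  n=3: λ₃ = 19.26π²/3.4186² ≈ 16.265 (9× faster decay)
As t → ∞, higher modes decay exponentially faster. The n=1 mode dominates: u ~ c₁ sin(πx/3.4186) e^{-λ₁t}.
Decay rate: λ₁ = 2.14π²/3.4186² ≈ 1.807.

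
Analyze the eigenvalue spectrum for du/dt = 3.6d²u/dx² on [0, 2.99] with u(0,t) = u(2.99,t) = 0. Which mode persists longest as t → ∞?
Eigenvalues: λₙ = 3.6n²π²/2.99².
First three modes:
  n=1: λ₁ = 3.6π²/2.99² ≈ 3.974
  n=2: λ₂ = 14.4π²/2.99² ≈ 15.897 (4× faster decay)
  n=3: λ₃ = 32.4π²/2.99² ≈ 35.769 (9× faster decay)
As t → ∞, higher modes decay exponentially faster. The n=1 mode dominates: u ~ c₁ sin(πx/2.99) e^{-λ₁t}.
Decay rate: λ₁ = 3.6π²/2.99² ≈ 3.974.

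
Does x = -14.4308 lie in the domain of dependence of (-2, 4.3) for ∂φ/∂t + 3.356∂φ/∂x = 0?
No. Only data at x = -16.4308 affects (-2, 4.3). Advection has one-way propagation along characteristics.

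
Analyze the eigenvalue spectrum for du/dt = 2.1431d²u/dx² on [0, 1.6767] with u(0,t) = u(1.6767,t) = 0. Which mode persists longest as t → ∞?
Eigenvalues: λₙ = 2.1431n²π²/1.6767².
First three modes:
  n=1: λ₁ = 2.1431π²/1.6767² ≈ 7.524
  n=2: λ₂ = 8.5724π²/1.6767² ≈ 30.095 (4× faster decay)
  n=3: λ₃ = 19.2879π²/1.6767² ≈ 67.713 (9× faster decay)
As t → ∞, higher modes decay exponentially faster. The n=1 mode dominates: u ~ c₁ sin(πx/1.6767) e^{-λ₁t}.
Decay rate: λ₁ = 2.1431π²/1.6767² ≈ 7.524.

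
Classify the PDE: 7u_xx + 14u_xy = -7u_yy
Rewriting in standard form: 7u_xx + 14u_xy + 7u_yy = 0. A = 7, B = 14, C = 7. Discriminant B² - 4AC = 0. Since 0 = 0, parabolic.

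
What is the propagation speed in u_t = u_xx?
Infinite. The heat equation is parabolic, not hyperbolic, so disturbances propagate instantly.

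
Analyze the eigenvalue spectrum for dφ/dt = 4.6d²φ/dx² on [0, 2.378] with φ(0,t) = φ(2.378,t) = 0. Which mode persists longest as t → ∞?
Eigenvalues: λₙ = 4.6n²π²/2.378².
First three modes:
  n=1: λ₁ = 4.6π²/2.378² ≈ 8.028
  n=2: λ₂ = 18.4π²/2.378² ≈ 32.114 (4× faster decay)
  n=3: λ₃ = 41.4π²/2.378² ≈ 72.256 (9× faster decay)
As t → ∞, higher modes decay exponentially faster. The n=1 mode dominates: φ ~ c₁ sin(πx/2.378) e^{-λ₁t}.
Decay rate: λ₁ = 4.6π²/2.378² ≈ 8.028.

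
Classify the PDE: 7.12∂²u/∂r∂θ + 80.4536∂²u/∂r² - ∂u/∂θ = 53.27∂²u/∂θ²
Rewriting in standard form: 80.4536∂²u/∂r² + 7.12∂²u/∂r∂θ - 53.27∂²u/∂θ² - ∂u/∂θ = 0. A = 80.4536, B = 7.12, C = -53.27. Discriminant B² - 4AC = 17193.747488. Since 17193.747488 > 0, hyperbolic.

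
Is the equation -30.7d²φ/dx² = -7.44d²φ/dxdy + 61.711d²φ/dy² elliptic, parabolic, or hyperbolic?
Rewriting in standard form: -30.7d²φ/dx² + 7.44d²φ/dxdy - 61.711d²φ/dy² = 0. Computing B² - 4AC with A = -30.7, B = 7.44, C = -61.711: discriminant = -7522.7572 (negative). Answer: elliptic.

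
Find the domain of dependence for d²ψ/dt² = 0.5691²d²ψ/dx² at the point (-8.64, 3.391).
Domain of dependence: [-10.5698181, -6.7101819]. Signals travel at speed 0.5691, so data within |x - -8.64| ≤ 0.5691·3.391 = 1.9298181 can reach the point.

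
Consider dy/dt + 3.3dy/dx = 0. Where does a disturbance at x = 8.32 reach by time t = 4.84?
At x = 24.292. The characteristic carries data from (8.32, 0) to (24.292, 4.84).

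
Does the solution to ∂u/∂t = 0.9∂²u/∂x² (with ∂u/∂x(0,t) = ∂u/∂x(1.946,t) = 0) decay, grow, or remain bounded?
u → constant (steady state). Heat is conserved (no flux at boundaries); solution approaches the spatial average.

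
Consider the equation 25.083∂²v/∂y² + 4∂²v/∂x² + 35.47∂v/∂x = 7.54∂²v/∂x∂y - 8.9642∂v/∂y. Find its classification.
Rewriting in standard form: 4∂²v/∂x² - 7.54∂²v/∂x∂y + 25.083∂²v/∂y² + 35.47∂v/∂x + 8.9642∂v/∂y = 0. Elliptic. (A = 4, B = -7.54, C = 25.083 gives B² - 4AC = -344.4764.)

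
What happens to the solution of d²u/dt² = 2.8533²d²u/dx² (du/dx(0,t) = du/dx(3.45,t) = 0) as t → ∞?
u oscillates about a mean that drifts linearly in t (generically unbounded; no decay). There is no damping, so the nonconstant modes persist as standing waves (energy conserved, no decay). But with Neumann conditions at both ends the constant mode has eigenvalue 0: the spatial mean M(t) of u satisfies M'' = 0, so M(t) = M(0) + M'(0)·t. Unless the initial velocity has zero mean (∫u_t(x,0)dx = 0), the solution grows linearly in t (unbounded, though not exponentially); if it does have zero mean, the solution stays bounded and simply oscillates.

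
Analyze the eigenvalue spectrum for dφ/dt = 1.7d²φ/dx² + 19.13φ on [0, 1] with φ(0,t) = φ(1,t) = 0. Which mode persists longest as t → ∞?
Eigenvalues: λₙ = 1.7n²π²/1² - 19.13.
First three modes:
  n=1: λ₁ = 1.7π² - 19.13 ≈ -2.352
  n=2: λ₂ = 6.8π² - 19.13 ≈ 47.983
  n=3: λ₃ = 15.3π² - 19.13 ≈ 131.875
Since 1.7π² ≈ 16.778 < 19.13, λ₁ < 0.
The n=1 mode grows fastest (−λₙ is largest for n=1) → dominates.
Asymptotic: φ ~ c₁ sin(πx/1) e^{2.352t} (exponential growth at rate −λ₁ ≈ 2.352).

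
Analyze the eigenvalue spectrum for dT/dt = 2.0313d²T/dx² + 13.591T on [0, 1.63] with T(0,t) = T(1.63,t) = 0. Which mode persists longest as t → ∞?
Eigenvalues: λₙ = 2.0313n²π²/1.63² - 13.591.
First three modes:
  n=1: λ₁ = 2.0313π²/1.63² - 13.591 ≈ -6.045
  n=2: λ₂ = 8.1252π²/1.63² - 13.591 ≈ 16.592
  n=3: λ₃ = 18.2817π²/1.63² - 13.591 ≈ 54.32
Since 2.0313π²/1.63² ≈ 7.546 < 13.591, λ₁ < 0.
The n=1 mode grows fastest (−λₙ is largest for n=1) → dominates.
Asymptotic: T ~ c₁ sin(πx/1.63) e^{6.045t} (exponential growth at rate −λ₁ ≈ 6.045).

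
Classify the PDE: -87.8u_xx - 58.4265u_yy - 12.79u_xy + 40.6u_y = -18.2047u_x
Rewriting in standard form: -87.8u_xx - 12.79u_xy - 58.4265u_yy + 18.2047u_x + 40.6u_y = 0. A = -87.8, B = -12.79, C = -58.4265. Discriminant B² - 4AC = -20355.8027. Since -20355.8027 < 0, elliptic.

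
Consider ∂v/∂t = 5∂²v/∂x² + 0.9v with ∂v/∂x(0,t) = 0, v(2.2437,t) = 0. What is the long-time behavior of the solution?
As t → ∞, v → 0. Diffusion dominates reaction (r=0.9 < κπ²/(4L²)≈2.45); solution decays.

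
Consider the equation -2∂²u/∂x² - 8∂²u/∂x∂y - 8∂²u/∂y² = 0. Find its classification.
Parabolic. (A = -2, B = -8, C = -8 gives B² - 4AC = 0.)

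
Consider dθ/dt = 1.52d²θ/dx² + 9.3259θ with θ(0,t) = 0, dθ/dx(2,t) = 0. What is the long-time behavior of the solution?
As t → ∞, θ grows unboundedly. Reaction dominates diffusion (r=9.3259 > κπ²/(4L²)≈0.94); solution grows exponentially.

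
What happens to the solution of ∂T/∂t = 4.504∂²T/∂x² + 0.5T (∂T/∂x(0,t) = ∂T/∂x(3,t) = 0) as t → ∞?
T grows unboundedly. With Neumann BCs the constant mode has diffusion eigenvalue 0, so any r > 0 makes it grow like e^(0.5t); solution grows exponentially.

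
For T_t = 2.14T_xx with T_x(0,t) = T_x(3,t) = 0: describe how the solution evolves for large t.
T → constant (steady state). Heat is conserved (no flux at boundaries); solution approaches the spatial average.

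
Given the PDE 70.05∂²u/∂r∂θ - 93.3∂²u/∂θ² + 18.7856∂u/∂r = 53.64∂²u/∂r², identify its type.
Rewriting in standard form: -53.64∂²u/∂r² + 70.05∂²u/∂r∂θ - 93.3∂²u/∂θ² + 18.7856∂u/∂r = 0. The second-order coefficients are A = -53.64, B = 70.05, C = -93.3. Since B² - 4AC = -15111.4455 < 0, this is an elliptic PDE.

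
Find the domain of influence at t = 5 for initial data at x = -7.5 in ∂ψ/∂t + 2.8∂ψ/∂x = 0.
At x = 6.5. The characteristic carries data from (-7.5, 0) to (6.5, 5).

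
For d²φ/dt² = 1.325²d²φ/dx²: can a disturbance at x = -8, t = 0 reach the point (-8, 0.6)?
Yes. The domain of dependence is [-8.795, -7.205], and -8 ∈ [-8.795, -7.205].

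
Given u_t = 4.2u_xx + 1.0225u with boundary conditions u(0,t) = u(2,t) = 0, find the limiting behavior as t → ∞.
u → 0. Diffusion dominates reaction (r=1.0225 < κπ²/L²≈10.36); solution decays.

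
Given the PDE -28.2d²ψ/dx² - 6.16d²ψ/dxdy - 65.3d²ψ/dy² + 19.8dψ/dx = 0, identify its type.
The second-order coefficients are A = -28.2, B = -6.16, C = -65.3. Since B² - 4AC = -7327.8944 < 0, this is an elliptic PDE.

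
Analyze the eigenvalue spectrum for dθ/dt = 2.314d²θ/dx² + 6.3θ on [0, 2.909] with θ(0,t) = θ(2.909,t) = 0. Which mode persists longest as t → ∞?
Eigenvalues: λₙ = 2.314n²π²/2.909² - 6.3.
First three modes:
  n=1: λ₁ = 2.314π²/2.909² - 6.3 ≈ -3.601
  n=2: λ₂ = 9.256π²/2.909² - 6.3 ≈ 4.495
  n=3: λ₃ = 20.826π²/2.909² - 6.3 ≈ 17.989
Since 2.314π²/2.909² ≈ 2.699 < 6.3, λ₁ < 0.
The n=1 mode grows fastest (−λₙ is largest for n=1) → dominates.
Asymptotic: θ ~ c₁ sin(πx/2.909) e^{3.601t} (exponential growth at rate −λ₁ ≈ 3.601).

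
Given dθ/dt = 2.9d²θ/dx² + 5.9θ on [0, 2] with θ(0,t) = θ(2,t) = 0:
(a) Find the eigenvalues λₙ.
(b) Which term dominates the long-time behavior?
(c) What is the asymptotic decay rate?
Eigenvalues: λₙ = 2.9n²π²/2² - 5.9.
First three modes:
  n=1: λ₁ = 2.9π²/2² - 5.9 ≈ 1.255
  n=2: λ₂ = 11.6π²/2² - 5.9 ≈ 22.722
  n=3: λ₃ = 26.1π²/2² - 5.9 ≈ 58.499
Since 2.9π²/2² ≈ 7.155 > 5.9, all λₙ > 0.
The n=1 mode decays slowest → dominates as t → ∞.
Asymptotic: θ ~ c₁ sin(πx/2) e^{-λ₁t} with decay rate λ₁ ≈ 1.255.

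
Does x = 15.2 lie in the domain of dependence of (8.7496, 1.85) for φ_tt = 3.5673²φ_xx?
Yes. The domain of dependence is [2.150095, 15.349105], and 15.2 ∈ [2.150095, 15.349105].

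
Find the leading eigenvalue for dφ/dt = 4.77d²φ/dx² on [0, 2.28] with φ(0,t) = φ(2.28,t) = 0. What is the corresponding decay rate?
Eigenvalues: λₙ = 4.77n²π²/2.28².
First three modes:
  n=1: λ₁ = 4.77π²/2.28² ≈ 9.056
  n=2: λ₂ = 19.08π²/2.28² ≈ 36.225 (4× faster decay)
  n=3: λ₃ = 42.93π²/2.28² ≈ 81.506 (9× faster decay)
As t → ∞, higher modes decay exponentially faster. The n=1 mode dominates: φ ~ c₁ sin(πx/2.28) e^{-λ₁t}.
Decay rate: λ₁ = 4.77π²/2.28² ≈ 9.056.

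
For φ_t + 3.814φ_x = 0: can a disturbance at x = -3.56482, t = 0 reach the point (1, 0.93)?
No. Only data at x = -2.54702 affects (1, 0.93). Advection has one-way propagation along characteristics.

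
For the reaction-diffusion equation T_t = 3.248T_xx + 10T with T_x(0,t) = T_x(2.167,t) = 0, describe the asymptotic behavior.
T grows unboundedly. With Neumann BCs the constant mode has diffusion eigenvalue 0, so any r > 0 makes it grow like e^(10t); solution grows exponentially.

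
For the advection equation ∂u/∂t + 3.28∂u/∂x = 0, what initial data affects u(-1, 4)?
A single point: x = -14.12. The characteristic through (-1, 4) is x - 3.28t = const, so x = -1 - 3.28·4 = -14.12.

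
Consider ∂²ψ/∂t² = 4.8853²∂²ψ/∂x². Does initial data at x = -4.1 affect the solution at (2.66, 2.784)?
Yes. The domain of dependence is [-10.9406752, 16.2606752], and -4.1 ∈ [-10.9406752, 16.2606752].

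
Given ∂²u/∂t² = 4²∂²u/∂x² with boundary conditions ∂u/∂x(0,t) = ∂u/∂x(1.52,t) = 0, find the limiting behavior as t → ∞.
u oscillates about a mean that drifts linearly in t (generically unbounded; no decay). There is no damping, so the nonconstant modes persist as standing waves (energy conserved, no decay). But with Neumann conditions at both ends the constant mode has eigenvalue 0: the spatial mean M(t) of u satisfies M'' = 0, so M(t) = M(0) + M'(0)·t. Unless the initial velocity has zero mean (∫u_t(x,0)dx = 0), the solution grows linearly in t (unbounded, though not exponentially); if it does have zero mean, the solution stays bounded and simply oscillates.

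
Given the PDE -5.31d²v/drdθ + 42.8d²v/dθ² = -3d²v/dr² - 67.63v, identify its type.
Rewriting in standard form: 3d²v/dr² - 5.31d²v/drdθ + 42.8d²v/dθ² + 67.63v = 0. The second-order coefficients are A = 3, B = -5.31, C = 42.8. Since B² - 4AC = -485.4039 < 0, this is an elliptic PDE.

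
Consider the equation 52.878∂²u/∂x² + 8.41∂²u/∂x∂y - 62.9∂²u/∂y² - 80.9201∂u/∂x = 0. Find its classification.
Hyperbolic. (A = 52.878, B = 8.41, C = -62.9 gives B² - 4AC = 13374.8329.)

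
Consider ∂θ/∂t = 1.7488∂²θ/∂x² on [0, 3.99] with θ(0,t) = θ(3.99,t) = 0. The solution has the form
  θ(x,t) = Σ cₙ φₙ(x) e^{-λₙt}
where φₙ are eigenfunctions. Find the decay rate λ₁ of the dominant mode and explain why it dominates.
Eigenvalues: λₙ = 1.7488n²π²/3.99².
First three modes:
  n=1: λ₁ = 1.7488π²/3.99² ≈ 1.084
  n=2: λ₂ = 6.9952π²/3.99² ≈ 4.337 (4× faster decay)
  n=3: λ₃ = 15.7392π²/3.99² ≈ 9.757 (9× faster decay)
As t → ∞, higher modes decay exponentially faster. The n=1 mode dominates: θ ~ c₁ sin(πx/3.99) e^{-λ₁t}.
Decay rate: λ₁ = 1.7488π²/3.99² ≈ 1.084.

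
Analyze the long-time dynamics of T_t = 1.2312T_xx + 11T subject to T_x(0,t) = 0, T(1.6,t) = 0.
Long-time behavior: T grows unboundedly. Reaction dominates diffusion (r=11 > κπ²/(4L²)≈1.19); solution grows exponentially.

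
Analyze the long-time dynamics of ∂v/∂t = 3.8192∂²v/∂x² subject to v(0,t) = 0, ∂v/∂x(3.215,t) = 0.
Long-time behavior: v → 0. Heat escapes through the Dirichlet boundary.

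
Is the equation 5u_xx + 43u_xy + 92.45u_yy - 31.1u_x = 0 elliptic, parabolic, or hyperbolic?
Computing B² - 4AC with A = 5, B = 43, C = 92.45: discriminant = 0 (zero). Answer: parabolic.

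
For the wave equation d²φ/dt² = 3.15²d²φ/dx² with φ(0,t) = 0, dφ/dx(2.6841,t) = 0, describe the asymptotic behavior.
φ oscillates (no decay). Energy is conserved; the solution oscillates indefinitely as standing waves.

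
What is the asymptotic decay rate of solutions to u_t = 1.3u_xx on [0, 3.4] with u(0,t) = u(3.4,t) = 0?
Eigenvalues: λₙ = 1.3n²π²/3.4².
First three modes:
  n=1: λ₁ = 1.3π²/3.4² ≈ 1.11
  n=2: λ₂ = 5.2π²/3.4² ≈ 4.44 (4× faster decay)
  n=3: λ₃ = 11.7π²/3.4² ≈ 9.989 (9× faster decay)
As t → ∞, higher modes decay exponentially faster. The n=1 mode dominates: u ~ c₁ sin(πx/3.4) e^{-λ₁t}.
Decay rate: λ₁ = 1.3π²/3.4² ≈ 1.11.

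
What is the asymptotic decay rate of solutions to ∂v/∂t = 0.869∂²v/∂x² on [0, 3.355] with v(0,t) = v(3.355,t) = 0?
Eigenvalues: λₙ = 0.869n²π²/3.355².
First three modes:
  n=1: λ₁ = 0.869π²/3.355² ≈ 0.762
  n=2: λ₂ = 3.476π²/3.355² ≈ 3.048 (4× faster decay)
  n=3: λ₃ = 7.821π²/3.355² ≈ 6.858 (9× faster decay)
As t → ∞, higher modes decay exponentially faster. The n=1 mode dominates: v ~ c₁ sin(πx/3.355) e^{-λ₁t}.
Decay rate: λ₁ = 0.869π²/3.355² ≈ 0.762.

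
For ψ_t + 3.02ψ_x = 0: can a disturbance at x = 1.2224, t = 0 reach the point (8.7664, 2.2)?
No. Only data at x = 2.1224 affects (8.7664, 2.2). Advection has one-way propagation along characteristics.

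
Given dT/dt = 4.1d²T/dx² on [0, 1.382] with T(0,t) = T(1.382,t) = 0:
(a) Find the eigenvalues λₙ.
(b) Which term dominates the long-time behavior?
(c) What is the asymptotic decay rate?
Eigenvalues: λₙ = 4.1n²π²/1.382².
First three modes:
  n=1: λ₁ = 4.1π²/1.382² ≈ 21.187
  n=2: λ₂ = 16.4π²/1.382² ≈ 84.748 (4× faster decay)
  n=3: λ₃ = 36.9π²/1.382² ≈ 190.682 (9× faster decay)
As t → ∞, higher modes decay exponentially faster. The n=1 mode dominates: T ~ c₁ sin(πx/1.382) e^{-λ₁t}.
Decay rate: λ₁ = 4.1π²/1.382² ≈ 21.187.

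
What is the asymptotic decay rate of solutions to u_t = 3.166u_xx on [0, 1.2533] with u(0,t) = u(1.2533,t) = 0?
Eigenvalues: λₙ = 3.166n²π²/1.2533².
First three modes:
  n=1: λ₁ = 3.166π²/1.2533² ≈ 19.893
  n=2: λ₂ = 12.664π²/1.2533² ≈ 79.572 (4× faster decay)
  n=3: λ₃ = 28.494π²/1.2533² ≈ 179.037 (9× faster decay)
As t → ∞, higher modes decay exponentially faster. The n=1 mode dominates: u ~ c₁ sin(πx/1.2533) e^{-λ₁t}.
Decay rate: λ₁ = 3.166π²/1.2533² ≈ 19.893.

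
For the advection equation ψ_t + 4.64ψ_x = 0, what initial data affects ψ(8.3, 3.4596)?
A single point: x = -7.752544. The characteristic through (8.3, 3.4596) is x - 4.64t = const, so x = 8.3 - 4.64·3.4596 = -7.752544.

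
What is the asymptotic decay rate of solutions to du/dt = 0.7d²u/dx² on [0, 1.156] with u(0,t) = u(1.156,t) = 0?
Eigenvalues: λₙ = 0.7n²π²/1.156².
First three modes:
  n=1: λ₁ = 0.7π²/1.156² ≈ 5.17
  n=2: λ₂ = 2.8π²/1.156² ≈ 20.68 (4× faster decay)
  n=3: λ₃ = 6.3π²/1.156² ≈ 46.529 (9× faster decay)
As t → ∞, higher modes decay exponentially faster. The n=1 mode dominates: u ~ c₁ sin(πx/1.156) e^{-λ₁t}.
Decay rate: λ₁ = 0.7π²/1.156² ≈ 5.17.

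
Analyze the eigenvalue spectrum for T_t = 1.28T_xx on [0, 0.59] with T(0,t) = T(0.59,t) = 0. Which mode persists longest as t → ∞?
Eigenvalues: λₙ = 1.28n²π²/0.59².
First three modes:
  n=1: λ₁ = 1.28π²/0.59² ≈ 36.292
  n=2: λ₂ = 5.12π²/0.59² ≈ 145.166 (4× faster decay)
  n=3: λ₃ = 11.52π²/0.59² ≈ 326.624 (9× faster decay)
As t → ∞, higher modes decay exponentially faster. The n=1 mode dominates: T ~ c₁ sin(πx/0.59) e^{-λ₁t}.
Decay rate: λ₁ = 1.28π²/0.59² ≈ 36.292.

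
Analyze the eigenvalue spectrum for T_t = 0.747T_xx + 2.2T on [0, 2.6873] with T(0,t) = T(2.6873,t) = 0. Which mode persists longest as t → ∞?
Eigenvalues: λₙ = 0.747n²π²/2.6873² - 2.2.
First three modes:
  n=1: λ₁ = 0.747π²/2.6873² - 2.2 ≈ -1.179
  n=2: λ₂ = 2.988π²/2.6873² - 2.2 ≈ 1.884
  n=3: λ₃ = 6.723π²/2.6873² - 2.2 ≈ 6.988
Since 0.747π²/2.6873² ≈ 1.021 < 2.2, λ₁ < 0.
The n=1 mode grows fastest (−λₙ is largest for n=1) → dominates.
Asymptotic: T ~ c₁ sin(πx/2.6873) e^{1.179t} (exponential growth at rate −λ₁ ≈ 1.179).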